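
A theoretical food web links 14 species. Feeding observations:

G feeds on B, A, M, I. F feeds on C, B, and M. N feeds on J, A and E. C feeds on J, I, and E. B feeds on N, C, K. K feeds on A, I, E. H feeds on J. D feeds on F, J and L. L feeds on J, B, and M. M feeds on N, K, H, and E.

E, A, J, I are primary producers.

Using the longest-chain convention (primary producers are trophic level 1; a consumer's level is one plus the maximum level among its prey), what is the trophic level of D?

E is a producer → level 1.
C eats E (level 1); other prey at levels: J 1, I 1 → level 2.
B eats C (level 2); other prey at levels: K 2, N 2 → level 3.
F eats B (level 3); other prey at levels: C 2, M 3 → level 4.
D eats F (level 4); other prey at levels: J 1, L 4 → level 5.

Trophic level 5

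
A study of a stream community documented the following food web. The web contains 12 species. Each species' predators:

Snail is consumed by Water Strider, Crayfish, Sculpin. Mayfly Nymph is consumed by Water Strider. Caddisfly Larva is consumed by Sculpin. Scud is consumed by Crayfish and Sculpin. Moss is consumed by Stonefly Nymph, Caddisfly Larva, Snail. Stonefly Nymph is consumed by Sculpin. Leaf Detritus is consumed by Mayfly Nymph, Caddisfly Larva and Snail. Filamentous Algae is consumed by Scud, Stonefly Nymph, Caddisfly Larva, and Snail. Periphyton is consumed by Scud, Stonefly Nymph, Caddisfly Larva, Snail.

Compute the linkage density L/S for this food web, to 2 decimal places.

There are L = 22 links among S = 12 species.
L/S = 22/12 = 1.8333 ≈ 1.83.

L/S = 1.83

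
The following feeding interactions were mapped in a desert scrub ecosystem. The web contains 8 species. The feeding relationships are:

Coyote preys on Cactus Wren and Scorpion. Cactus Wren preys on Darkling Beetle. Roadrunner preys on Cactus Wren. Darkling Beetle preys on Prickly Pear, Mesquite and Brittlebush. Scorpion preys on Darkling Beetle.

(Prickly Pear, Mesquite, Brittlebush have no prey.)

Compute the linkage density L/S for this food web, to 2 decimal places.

There are L = 8 links among S = 8 species.
L/S = 8/8 = 1.0000 ≈ 1.00.

L/S = 1.00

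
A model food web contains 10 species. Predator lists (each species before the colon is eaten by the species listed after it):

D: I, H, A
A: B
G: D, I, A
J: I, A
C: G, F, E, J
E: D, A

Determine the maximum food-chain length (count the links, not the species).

4 links

One longest chain: C → G → D → A → B.
It has 5 species and 4 links.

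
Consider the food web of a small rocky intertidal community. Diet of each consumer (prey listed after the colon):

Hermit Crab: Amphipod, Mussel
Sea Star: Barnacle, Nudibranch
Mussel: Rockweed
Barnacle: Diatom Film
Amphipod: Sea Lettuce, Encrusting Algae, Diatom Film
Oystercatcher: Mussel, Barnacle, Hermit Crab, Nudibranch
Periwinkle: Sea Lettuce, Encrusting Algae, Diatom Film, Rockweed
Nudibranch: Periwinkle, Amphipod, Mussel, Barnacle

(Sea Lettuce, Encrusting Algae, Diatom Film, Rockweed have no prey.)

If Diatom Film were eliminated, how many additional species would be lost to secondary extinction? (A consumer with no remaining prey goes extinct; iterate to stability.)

Remove Diatom Film.
Round 1: Barnacle (all prey gone) → extinct.
No further losses. Total secondary extinctions: 1.

1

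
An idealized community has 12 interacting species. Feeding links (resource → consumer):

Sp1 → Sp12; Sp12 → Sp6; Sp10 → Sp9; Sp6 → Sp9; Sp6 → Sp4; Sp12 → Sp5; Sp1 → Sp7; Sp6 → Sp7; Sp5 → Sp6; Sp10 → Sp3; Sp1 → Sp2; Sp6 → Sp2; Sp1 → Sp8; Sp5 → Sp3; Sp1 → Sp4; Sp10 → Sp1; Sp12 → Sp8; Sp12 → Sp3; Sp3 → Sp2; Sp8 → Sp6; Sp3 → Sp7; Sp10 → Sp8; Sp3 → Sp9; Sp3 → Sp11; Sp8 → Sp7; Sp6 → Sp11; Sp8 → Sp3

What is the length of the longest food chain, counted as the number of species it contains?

One longest chain: Sp10 → Sp1 → Sp12 → Sp5 → Sp3 → Sp7.
It has 6 species and 5 links.

6 species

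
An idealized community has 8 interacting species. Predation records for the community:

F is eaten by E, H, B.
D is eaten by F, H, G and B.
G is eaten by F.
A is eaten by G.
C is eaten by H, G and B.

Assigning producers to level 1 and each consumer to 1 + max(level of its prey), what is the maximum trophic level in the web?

Producers (level 1): A, D, C.
A → G → F → B gives B level 4.
No species has a prey at level 4, so no species reaches level 5.

4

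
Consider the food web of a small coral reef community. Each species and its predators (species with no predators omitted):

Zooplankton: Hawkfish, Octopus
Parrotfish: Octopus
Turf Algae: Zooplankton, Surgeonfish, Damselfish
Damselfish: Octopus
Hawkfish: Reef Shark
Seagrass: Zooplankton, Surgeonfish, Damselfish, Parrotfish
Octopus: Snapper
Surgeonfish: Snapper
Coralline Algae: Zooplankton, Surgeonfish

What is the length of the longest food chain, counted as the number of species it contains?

4 species

One longest chain: Coralline Algae → Zooplankton → Hawkfish → Reef Shark.
It has 4 species and 3 links.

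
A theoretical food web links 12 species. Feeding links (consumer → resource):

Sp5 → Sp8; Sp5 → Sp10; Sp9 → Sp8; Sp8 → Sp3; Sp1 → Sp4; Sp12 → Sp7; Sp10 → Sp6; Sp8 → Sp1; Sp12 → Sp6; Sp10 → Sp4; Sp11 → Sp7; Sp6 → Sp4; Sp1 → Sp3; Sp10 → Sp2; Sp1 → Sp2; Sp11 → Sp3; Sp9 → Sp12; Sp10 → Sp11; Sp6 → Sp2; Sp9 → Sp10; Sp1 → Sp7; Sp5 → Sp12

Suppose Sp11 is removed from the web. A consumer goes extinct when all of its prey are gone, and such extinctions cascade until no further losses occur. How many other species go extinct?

Remove Sp11.
Every predator of it retains at least one other prey: Sp10 still has Sp2, Sp4, Sp6.
No consumer loses all prey, so no secondary extinctions occur.

0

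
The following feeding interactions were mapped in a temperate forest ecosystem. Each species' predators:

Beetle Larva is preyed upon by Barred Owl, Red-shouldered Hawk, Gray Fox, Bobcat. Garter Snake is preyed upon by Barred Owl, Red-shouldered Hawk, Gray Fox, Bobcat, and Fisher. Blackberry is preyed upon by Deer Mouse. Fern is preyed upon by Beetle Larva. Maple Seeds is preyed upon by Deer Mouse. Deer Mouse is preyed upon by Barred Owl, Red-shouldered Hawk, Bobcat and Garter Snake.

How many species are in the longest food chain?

One longest chain: Blackberry → Deer Mouse → Garter Snake → Gray Fox.
It has 4 species and 3 links.

4 species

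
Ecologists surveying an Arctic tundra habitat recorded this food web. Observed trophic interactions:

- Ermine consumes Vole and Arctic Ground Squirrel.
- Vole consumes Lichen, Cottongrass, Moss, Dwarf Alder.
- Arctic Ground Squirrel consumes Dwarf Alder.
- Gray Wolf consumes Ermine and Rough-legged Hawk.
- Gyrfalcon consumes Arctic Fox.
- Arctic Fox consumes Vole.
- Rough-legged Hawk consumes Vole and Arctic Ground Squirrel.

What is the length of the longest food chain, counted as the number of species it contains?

4 species

One longest chain: Cottongrass → Vole → Rough-legged Hawk → Gray Wolf.
It has 4 species and 3 links.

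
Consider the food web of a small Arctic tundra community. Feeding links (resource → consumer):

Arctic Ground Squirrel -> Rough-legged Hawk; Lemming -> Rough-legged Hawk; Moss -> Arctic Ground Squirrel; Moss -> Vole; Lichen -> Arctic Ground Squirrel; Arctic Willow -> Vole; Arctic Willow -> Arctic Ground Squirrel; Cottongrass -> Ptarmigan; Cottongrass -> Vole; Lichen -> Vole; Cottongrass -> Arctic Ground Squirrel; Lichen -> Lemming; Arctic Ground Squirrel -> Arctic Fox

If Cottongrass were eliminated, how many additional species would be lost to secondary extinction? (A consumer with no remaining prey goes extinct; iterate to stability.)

Remove Cottongrass.
Round 1: Ptarmigan (all prey gone) → extinct.
No further losses. Total secondary extinctions: 1.

1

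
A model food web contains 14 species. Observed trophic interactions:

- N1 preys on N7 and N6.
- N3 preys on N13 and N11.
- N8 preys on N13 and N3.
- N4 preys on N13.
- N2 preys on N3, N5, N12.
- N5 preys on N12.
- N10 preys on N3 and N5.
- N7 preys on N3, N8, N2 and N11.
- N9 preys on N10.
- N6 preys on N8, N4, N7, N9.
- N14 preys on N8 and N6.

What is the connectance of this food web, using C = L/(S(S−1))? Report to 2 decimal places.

The web has S = 14 species and L = 24 feeding links.
C = L / (S(S−1)) = 24 / 182 = 0.1319 ≈ 0.13.

C = 0.13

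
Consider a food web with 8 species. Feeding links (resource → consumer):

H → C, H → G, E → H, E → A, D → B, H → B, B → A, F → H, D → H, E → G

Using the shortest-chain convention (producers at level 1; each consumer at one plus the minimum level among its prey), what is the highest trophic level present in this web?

3

Producers (level 1): F, E, D.
Following each consumer down to its lowest-level prey: F → H → C (levels 1 through 3).
All prey of C (H 2) are at level 2 or above, so C is at level 1 + 2 = 3.
Every consumer has at least one prey at level 2 or below, so none exceeds level 3.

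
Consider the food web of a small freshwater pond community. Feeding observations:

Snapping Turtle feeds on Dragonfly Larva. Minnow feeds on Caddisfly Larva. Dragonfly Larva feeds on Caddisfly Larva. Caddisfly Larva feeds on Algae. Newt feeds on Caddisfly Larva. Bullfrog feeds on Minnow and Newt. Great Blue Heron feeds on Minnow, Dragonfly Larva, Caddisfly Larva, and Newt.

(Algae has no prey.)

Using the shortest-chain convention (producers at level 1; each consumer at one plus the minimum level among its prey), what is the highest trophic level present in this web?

4

Producers (level 1): Algae.
Following each consumer down to its lowest-level prey: Algae → Caddisfly Larva → Minnow → Bullfrog (levels 1 through 4).
All prey of Bullfrog (Minnow 3, Newt 3) are at level 3 or above, so Bullfrog is at level 1 + 3 = 4.
Every consumer has at least one prey at level 3 or below, so none exceeds level 4.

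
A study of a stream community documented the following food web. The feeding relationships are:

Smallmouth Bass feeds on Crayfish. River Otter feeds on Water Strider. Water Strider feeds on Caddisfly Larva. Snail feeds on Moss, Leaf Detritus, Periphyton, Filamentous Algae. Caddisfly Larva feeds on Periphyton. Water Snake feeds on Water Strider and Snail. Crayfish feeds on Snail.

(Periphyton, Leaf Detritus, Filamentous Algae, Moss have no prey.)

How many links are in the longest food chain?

One longest chain: Periphyton → Caddisfly Larva → Water Strider → Water Snake.
It has 4 species and 3 links.

3 links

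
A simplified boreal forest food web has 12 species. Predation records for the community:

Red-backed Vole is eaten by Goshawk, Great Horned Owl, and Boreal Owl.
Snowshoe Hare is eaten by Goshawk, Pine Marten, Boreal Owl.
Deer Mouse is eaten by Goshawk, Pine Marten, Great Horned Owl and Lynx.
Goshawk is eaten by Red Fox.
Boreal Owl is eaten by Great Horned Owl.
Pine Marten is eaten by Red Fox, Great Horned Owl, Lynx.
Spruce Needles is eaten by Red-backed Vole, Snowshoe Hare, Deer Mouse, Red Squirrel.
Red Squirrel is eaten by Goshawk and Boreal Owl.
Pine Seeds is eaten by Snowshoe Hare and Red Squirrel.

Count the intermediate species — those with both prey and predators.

Intermediate species (has both prey and predators): Deer Mouse, Snowshoe Hare, Red-backed Vole, Red Squirrel, Boreal Owl, Pine Marten, Goshawk.
Count: 7.

7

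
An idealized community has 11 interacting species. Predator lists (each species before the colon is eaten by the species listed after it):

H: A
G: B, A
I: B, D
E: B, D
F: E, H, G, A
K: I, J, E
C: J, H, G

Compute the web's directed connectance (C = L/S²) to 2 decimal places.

The web has S = 11 species and L = 17 feeding links.
C = L / S² = 17 / 121 = 0.1405 ≈ 0.14.

C = 0.14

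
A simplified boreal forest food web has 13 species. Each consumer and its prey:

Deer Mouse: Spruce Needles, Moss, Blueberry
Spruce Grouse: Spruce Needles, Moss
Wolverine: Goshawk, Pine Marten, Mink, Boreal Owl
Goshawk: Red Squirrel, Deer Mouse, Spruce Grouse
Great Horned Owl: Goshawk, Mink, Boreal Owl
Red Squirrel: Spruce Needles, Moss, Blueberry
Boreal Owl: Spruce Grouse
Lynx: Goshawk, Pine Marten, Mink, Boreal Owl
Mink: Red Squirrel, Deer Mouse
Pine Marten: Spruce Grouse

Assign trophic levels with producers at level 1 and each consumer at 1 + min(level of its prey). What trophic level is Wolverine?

Spruce Needles is a producer → level 1.
Red Squirrel eats Spruce Needles → level 2.
Mink eats Red Squirrel → level 3.
Wolverine eats Mink → level 4.
No prey of Wolverine is below level 3, so 4 is the minimum.

Trophic level 4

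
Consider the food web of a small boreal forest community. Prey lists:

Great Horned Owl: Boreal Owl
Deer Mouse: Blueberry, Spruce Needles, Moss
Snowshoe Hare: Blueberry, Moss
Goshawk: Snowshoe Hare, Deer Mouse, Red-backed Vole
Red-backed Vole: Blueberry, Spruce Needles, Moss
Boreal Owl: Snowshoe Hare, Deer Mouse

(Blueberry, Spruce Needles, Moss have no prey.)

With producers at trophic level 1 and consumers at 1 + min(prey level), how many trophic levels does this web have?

4

Producers (level 1): Blueberry, Spruce Needles, Moss.
Following each consumer down to its lowest-level prey: Blueberry → Snowshoe Hare → Boreal Owl → Great Horned Owl (levels 1 through 4).
All prey of Great Horned Owl (Boreal Owl 3) are at level 3 or above, so Great Horned Owl is at level 1 + 3 = 4.
Every consumer has at least one prey at level 3 or below, so none exceeds level 4.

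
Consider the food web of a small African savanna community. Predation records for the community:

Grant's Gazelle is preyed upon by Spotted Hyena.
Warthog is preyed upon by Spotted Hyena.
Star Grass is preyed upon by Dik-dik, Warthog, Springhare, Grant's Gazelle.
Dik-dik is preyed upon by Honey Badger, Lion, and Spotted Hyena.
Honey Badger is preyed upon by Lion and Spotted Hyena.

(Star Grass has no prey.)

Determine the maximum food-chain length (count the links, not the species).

One longest chain: Star Grass → Dik-dik → Honey Badger → Lion.
It has 4 species and 3 links.

3 links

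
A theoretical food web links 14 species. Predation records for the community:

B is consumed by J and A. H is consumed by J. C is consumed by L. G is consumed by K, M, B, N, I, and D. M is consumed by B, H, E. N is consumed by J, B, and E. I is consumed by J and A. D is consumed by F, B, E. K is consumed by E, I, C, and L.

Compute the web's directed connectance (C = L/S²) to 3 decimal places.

The web has S = 14 species and L = 25 feeding links.
C = L / S² = 25 / 196 = 0.1276 ≈ 0.128.

C = 0.128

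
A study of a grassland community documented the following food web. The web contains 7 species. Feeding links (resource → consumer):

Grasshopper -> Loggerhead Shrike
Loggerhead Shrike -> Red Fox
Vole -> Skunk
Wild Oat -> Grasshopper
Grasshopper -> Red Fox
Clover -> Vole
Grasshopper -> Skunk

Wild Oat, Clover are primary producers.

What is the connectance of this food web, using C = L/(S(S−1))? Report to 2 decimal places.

C = 0.17

The web has S = 7 species and L = 7 feeding links.
C = L / (S(S−1)) = 7 / 42 = 0.1667 ≈ 0.17.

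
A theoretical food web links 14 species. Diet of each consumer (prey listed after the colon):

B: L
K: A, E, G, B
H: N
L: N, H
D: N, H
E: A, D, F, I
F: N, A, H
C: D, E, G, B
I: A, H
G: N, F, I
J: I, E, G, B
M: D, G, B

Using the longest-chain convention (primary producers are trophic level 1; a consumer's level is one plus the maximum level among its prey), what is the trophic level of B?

Trophic level 4

N is a producer → level 1.
H eats N → level 2.
L eats H (level 2); other prey at levels: N 1 → level 3.
B eats L → level 4.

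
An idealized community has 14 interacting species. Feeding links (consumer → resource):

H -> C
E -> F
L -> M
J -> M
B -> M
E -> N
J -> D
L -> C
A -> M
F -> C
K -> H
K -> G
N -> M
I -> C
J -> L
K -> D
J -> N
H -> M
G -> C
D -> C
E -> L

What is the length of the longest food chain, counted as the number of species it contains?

One longest chain: C → D → K.
It has 3 species and 2 links.

3 species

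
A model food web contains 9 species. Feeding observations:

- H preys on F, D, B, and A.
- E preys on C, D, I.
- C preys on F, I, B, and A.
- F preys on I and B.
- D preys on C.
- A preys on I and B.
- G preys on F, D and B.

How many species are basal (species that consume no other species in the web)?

Basal species (no prey listed): I, B.
Count: 2.

2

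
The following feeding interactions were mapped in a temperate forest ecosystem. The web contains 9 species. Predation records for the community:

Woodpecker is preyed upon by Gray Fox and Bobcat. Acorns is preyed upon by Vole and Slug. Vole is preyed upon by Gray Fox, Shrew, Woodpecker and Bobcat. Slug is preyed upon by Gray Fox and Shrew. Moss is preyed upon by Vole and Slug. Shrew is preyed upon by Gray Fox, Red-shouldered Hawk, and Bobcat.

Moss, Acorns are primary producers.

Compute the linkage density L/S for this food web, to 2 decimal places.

L/S = 1.67

There are L = 15 links among S = 9 species.
L/S = 15/9 = 1.6667 ≈ 1.67.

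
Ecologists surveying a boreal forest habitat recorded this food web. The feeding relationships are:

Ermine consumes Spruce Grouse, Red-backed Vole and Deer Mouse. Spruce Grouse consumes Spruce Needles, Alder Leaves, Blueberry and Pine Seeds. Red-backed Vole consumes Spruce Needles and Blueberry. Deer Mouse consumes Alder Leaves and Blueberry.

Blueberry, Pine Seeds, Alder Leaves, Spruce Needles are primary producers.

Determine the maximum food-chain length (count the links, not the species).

One longest chain: Blueberry → Red-backed Vole → Ermine.
It has 3 species and 2 links.

2 links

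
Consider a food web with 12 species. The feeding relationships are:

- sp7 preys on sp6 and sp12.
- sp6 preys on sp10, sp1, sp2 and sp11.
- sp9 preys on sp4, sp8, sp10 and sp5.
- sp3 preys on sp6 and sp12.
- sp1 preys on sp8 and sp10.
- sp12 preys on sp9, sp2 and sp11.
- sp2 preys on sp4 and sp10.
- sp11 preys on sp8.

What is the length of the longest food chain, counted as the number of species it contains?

One longest chain: sp4 → sp2 → sp6 → sp3.
It has 4 species and 3 links.

4 species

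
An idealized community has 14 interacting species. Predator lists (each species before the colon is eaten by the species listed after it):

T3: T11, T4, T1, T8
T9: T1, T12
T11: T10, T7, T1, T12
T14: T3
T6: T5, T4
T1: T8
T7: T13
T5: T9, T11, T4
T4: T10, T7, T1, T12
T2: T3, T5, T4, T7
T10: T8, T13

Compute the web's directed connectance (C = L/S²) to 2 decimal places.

C = 0.14

The web has S = 14 species and L = 28 feeding links.
C = L / S² = 28 / 196 = 0.1429 ≈ 0.14.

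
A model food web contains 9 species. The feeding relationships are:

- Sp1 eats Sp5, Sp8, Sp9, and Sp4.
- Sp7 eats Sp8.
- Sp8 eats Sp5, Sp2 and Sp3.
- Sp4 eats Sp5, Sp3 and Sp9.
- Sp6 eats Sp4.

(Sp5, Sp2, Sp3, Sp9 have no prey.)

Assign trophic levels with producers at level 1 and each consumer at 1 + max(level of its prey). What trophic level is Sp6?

Trophic level 3

Sp5 is a producer → level 1.
Sp4 eats Sp5 (level 1); other prey at levels: Sp3 1, Sp9 1 → level 2.
Sp6 eats Sp4 → level 3.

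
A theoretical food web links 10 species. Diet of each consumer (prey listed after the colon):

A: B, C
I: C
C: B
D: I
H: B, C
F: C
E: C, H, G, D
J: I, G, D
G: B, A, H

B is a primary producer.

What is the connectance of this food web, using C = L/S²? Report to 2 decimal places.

The web has S = 10 species and L = 18 feeding links.
C = L / S² = 18 / 100 = 0.1800 ≈ 0.18.

C = 0.18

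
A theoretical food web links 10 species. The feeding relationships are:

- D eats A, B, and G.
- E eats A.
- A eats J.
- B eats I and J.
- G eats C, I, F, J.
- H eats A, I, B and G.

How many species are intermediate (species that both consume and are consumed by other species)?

3

Intermediate species (has both prey and predators): B, A, G.
Count: 3.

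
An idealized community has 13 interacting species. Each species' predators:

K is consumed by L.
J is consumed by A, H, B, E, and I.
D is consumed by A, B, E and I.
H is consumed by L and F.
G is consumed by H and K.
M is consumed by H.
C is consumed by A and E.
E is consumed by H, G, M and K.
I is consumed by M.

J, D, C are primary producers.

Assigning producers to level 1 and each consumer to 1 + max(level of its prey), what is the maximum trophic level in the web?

5

Producers (level 1): J, D, C.
J → I → M → H → F gives F level 5.
No species has a prey at level 5, so no species reaches level 6.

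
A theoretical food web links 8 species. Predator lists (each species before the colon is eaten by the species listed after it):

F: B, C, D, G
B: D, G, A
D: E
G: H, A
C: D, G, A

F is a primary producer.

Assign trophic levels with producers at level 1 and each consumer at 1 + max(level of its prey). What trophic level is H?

Trophic level 4

F is a producer → level 1.
B eats F → level 2.
G eats B (level 2); other prey at levels: F 1, C 2 → level 3.
H eats G → level 4.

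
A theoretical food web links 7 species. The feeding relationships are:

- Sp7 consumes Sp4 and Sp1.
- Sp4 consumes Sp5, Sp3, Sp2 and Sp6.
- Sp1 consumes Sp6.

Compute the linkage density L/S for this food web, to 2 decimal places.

There are L = 7 links among S = 7 species.
L/S = 7/7 = 1.0000 ≈ 1.00.

L/S = 1.00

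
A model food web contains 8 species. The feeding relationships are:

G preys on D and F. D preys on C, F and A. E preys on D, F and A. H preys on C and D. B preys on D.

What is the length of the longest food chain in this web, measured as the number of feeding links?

One longest chain: C → D → B.
It has 3 species and 2 links.

2 links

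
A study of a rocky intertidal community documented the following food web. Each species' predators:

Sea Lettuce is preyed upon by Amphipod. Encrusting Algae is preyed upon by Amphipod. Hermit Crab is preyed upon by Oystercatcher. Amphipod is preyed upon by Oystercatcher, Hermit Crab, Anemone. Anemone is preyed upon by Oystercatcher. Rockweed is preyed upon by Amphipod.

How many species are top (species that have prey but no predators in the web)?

1

Top species (has prey, but nothing eats it): Oystercatcher.
Count: 1.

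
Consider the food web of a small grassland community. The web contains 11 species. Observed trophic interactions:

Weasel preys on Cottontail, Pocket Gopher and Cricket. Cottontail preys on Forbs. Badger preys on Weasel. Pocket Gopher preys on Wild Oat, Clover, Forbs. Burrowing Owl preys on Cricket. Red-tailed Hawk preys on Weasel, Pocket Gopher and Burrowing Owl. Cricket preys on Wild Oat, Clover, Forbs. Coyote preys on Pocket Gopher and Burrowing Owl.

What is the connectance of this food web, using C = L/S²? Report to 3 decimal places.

C = 0.140

The web has S = 11 species and L = 17 feeding links.
C = L / S² = 17 / 121 = 0.1405 ≈ 0.140.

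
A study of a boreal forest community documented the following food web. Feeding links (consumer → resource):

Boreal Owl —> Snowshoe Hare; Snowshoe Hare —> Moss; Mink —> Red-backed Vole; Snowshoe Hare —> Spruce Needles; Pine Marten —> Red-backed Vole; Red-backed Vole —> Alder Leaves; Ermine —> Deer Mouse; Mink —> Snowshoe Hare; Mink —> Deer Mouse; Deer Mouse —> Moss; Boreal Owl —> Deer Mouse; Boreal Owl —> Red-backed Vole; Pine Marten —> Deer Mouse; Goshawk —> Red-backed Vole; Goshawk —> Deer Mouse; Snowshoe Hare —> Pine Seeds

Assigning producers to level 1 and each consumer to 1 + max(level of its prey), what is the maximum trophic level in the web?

3

Producers (level 1): Alder Leaves, Spruce Needles, Pine Seeds, Moss.
Moss → Deer Mouse → Mink gives Mink level 3.
No species has a prey at level 3, so no species reaches level 4.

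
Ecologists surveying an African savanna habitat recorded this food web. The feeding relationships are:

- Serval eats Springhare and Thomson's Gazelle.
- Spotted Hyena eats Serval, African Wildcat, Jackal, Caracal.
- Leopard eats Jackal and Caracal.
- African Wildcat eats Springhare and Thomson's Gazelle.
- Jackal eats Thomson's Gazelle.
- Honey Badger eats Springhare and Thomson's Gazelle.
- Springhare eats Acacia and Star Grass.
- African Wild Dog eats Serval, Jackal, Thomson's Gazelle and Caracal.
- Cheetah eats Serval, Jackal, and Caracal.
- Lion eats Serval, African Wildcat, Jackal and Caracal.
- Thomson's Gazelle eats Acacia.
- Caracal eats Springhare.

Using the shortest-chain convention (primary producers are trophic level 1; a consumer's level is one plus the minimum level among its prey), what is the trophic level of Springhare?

Trophic level 2

Star Grass is a producer → level 1.
Springhare eats Star Grass → level 2.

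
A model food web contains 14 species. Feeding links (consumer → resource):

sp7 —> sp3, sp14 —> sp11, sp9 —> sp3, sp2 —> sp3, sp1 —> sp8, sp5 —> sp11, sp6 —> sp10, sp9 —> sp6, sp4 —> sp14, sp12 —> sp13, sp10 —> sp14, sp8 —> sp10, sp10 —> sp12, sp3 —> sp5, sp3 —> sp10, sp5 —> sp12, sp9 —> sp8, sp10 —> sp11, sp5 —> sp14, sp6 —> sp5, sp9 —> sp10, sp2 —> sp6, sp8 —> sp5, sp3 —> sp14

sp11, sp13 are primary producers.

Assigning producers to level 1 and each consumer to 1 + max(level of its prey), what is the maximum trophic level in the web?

Producers (level 1): sp11, sp13.
sp13 → sp12 → sp10 → sp6 → sp9 gives sp9 level 5.
No species has a prey at level 5, so no species reaches level 6.

5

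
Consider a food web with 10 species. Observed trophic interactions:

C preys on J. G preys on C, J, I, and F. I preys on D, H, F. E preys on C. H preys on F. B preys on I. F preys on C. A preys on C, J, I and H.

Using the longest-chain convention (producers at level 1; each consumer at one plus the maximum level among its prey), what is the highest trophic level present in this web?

6

Producers (level 1): D, J.
J → C → F → H → I → G gives G level 6.
No species has a prey at level 6, so no species reaches level 7.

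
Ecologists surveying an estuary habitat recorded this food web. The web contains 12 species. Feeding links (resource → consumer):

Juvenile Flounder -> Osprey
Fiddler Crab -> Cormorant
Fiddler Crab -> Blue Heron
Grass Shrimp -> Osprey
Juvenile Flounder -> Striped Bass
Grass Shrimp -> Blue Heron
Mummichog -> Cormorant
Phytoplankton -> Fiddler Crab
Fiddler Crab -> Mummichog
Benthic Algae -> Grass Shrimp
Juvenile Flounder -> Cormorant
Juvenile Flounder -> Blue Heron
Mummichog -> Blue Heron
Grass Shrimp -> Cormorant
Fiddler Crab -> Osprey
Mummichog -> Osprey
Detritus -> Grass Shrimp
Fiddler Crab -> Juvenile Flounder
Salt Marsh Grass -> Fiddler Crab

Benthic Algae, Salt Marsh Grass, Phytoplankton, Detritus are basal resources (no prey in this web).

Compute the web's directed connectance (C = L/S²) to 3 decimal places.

C = 0.132

The web has S = 12 species and L = 19 feeding links.
C = L / S² = 19 / 144 = 0.1319 ≈ 0.132.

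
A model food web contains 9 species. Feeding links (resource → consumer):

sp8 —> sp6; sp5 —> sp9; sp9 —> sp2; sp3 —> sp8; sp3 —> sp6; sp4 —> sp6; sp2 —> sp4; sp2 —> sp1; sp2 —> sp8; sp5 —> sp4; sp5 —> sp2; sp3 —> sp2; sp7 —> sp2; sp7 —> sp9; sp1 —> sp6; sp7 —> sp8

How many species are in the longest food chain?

One longest chain: sp5 → sp9 → sp2 → sp1 → sp6.
It has 5 species and 4 links.

5 species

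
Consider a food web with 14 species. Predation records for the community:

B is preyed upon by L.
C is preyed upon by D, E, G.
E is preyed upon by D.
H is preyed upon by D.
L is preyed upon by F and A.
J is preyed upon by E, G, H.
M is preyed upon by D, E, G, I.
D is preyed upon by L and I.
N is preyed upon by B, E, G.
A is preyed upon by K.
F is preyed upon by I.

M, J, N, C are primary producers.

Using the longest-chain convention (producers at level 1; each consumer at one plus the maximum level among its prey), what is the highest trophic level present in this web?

6

Producers (level 1): M, J, N, C.
J → H → D → L → A → K gives K level 6.
No species has a prey at level 6, so no species reaches level 7.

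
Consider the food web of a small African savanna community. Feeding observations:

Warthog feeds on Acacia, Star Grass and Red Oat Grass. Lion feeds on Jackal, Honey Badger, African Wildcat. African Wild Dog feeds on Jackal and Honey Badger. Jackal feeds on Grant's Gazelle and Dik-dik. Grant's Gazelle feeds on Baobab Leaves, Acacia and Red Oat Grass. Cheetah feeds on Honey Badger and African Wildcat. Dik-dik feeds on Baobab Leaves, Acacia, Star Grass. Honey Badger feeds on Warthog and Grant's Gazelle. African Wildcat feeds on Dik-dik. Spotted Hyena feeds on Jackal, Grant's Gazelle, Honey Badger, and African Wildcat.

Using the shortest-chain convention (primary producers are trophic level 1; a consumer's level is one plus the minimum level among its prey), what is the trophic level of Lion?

Trophic level 4

Star Grass is a producer → level 1.
Dik-dik eats Star Grass → level 2.
African Wildcat eats Dik-dik → level 3.
Lion eats African Wildcat → level 4.
No prey of Lion is below level 3, so 4 is the minimum.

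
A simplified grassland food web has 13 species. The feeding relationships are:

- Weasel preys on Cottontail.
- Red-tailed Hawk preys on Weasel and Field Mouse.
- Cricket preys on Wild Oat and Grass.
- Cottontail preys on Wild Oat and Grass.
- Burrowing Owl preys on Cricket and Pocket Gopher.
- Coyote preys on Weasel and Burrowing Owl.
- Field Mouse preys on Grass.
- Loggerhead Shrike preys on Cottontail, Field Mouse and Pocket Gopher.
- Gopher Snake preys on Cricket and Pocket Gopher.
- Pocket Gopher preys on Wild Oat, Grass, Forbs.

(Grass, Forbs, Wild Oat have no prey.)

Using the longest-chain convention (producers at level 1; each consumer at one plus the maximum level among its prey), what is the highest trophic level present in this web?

4

Producers (level 1): Grass, Forbs, Wild Oat.
Grass → Cottontail → Weasel → Red-tailed Hawk gives Red-tailed Hawk level 4.
No species has a prey at level 4, so no species reaches level 5.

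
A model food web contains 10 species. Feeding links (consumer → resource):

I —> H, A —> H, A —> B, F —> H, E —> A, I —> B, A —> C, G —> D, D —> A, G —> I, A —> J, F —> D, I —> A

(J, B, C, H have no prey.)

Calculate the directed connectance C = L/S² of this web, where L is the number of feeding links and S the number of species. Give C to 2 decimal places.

C = 0.13

The web has S = 10 species and L = 13 feeding links.
C = L / S² = 13 / 100 = 0.1300 ≈ 0.13.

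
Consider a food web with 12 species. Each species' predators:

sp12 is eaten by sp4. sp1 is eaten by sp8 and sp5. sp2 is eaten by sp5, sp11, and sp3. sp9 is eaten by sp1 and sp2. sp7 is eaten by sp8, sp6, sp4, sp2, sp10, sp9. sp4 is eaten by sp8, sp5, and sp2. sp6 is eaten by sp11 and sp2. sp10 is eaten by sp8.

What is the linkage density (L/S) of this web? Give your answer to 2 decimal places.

L/S = 1.67

There are L = 20 links among S = 12 species.
L/S = 20/12 = 1.6667 ≈ 1.67.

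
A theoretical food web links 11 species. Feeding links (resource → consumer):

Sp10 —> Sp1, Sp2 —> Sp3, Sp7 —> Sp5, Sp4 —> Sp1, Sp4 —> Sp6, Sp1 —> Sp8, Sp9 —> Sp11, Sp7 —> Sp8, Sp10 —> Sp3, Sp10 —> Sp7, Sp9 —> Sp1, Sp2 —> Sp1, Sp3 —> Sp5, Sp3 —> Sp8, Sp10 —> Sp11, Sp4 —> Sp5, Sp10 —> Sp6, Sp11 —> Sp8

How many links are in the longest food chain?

One longest chain: Sp2 → Sp3 → Sp8.
It has 3 species and 2 links.

2 links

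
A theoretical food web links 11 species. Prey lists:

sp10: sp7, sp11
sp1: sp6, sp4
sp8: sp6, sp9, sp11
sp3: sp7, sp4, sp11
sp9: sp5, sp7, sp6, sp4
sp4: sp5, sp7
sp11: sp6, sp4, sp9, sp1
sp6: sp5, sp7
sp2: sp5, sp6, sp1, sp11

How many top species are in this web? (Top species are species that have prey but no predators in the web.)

Top species (has prey, but nothing eats it): sp8, sp10, sp2, sp3.
Count: 4.

4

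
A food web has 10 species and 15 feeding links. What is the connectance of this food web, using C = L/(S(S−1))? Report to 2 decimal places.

C = 0.17

The web has S = 10 species and L = 15 feeding links.
C = L / (S(S−1)) = 15 / 90 = 0.1667 ≈ 0.17.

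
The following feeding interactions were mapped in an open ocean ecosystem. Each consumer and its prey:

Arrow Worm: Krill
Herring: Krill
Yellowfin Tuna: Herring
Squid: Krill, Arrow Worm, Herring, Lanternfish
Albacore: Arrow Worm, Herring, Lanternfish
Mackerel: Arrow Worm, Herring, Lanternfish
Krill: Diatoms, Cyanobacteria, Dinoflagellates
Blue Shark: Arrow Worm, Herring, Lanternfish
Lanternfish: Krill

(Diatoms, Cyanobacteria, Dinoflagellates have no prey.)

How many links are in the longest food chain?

One longest chain: Diatoms → Krill → Arrow Worm → Mackerel.
It has 4 species and 3 links.

3 links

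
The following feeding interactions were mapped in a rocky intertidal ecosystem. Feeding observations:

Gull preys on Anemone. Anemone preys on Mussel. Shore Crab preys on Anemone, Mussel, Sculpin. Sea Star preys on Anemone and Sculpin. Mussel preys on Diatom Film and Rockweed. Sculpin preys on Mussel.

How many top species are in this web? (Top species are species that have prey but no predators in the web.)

3

Top species (has prey, but nothing eats it): Shore Crab, Gull, Sea Star.
Count: 3.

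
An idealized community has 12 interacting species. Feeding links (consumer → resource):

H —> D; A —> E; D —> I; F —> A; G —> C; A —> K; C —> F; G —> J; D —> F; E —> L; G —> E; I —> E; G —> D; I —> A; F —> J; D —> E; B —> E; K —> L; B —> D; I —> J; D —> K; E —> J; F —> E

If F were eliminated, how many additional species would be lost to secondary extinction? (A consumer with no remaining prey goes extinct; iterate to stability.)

1

Remove F.
Round 1: C (all prey gone) → extinct.
No further losses. Total secondary extinctions: 1.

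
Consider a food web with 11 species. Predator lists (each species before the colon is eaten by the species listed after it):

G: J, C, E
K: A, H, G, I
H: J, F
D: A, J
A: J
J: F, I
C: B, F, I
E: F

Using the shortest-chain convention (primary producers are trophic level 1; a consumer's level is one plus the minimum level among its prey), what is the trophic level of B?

K is a producer → level 1.
G eats K → level 2.
C eats G → level 3.
B eats C → level 4.
No prey of B is below level 3, so 4 is the minimum.

Trophic level 4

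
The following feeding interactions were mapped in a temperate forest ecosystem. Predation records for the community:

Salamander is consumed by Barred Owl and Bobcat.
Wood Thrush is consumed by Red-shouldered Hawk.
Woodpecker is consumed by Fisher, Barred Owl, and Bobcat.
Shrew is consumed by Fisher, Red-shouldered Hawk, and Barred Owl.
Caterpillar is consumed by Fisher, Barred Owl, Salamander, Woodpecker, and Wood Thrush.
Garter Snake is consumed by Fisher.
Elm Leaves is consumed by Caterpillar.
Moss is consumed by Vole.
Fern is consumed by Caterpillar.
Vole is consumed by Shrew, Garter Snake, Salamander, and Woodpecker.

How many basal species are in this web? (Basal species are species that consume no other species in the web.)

3

Basal species (no prey listed): Moss, Elm Leaves, Fern.
Count: 3.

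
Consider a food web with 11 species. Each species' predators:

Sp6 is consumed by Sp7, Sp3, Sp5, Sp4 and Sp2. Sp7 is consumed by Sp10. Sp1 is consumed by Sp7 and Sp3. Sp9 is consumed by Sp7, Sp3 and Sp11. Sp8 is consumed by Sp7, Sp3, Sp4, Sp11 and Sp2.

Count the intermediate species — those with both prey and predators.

1

Intermediate species (has both prey and predators): Sp7.
Count: 1.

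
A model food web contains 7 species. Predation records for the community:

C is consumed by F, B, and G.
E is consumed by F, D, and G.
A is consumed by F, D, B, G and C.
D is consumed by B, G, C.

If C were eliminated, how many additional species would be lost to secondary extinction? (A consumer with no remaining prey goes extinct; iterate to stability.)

0

Remove C.
Every predator of it retains at least one other prey: F still has A, E; G still has A, E, D; B still has A, D.
No consumer loses all prey, so no secondary extinctions occur.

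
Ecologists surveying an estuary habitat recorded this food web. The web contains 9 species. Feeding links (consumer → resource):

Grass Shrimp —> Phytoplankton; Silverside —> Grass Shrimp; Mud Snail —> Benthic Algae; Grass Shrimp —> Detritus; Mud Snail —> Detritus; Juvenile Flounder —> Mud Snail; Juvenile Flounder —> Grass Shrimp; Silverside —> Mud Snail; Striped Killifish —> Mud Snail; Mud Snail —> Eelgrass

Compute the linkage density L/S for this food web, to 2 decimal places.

L/S = 1.11

There are L = 10 links among S = 9 species.
L/S = 10/9 = 1.1111 ≈ 1.11.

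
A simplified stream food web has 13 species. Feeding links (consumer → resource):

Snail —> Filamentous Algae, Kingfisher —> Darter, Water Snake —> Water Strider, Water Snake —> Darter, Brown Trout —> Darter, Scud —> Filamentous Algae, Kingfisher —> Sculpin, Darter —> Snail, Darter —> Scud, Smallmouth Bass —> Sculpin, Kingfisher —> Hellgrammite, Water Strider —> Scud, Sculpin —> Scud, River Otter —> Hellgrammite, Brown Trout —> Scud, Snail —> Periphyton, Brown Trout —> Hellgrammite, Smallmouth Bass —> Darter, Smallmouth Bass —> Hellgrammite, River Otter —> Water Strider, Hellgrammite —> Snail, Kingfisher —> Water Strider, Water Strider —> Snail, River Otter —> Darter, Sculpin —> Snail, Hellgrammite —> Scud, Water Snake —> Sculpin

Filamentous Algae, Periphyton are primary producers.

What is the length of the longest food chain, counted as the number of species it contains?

One longest chain: Filamentous Algae → Scud → Hellgrammite → Kingfisher.
It has 4 species and 3 links.

4 species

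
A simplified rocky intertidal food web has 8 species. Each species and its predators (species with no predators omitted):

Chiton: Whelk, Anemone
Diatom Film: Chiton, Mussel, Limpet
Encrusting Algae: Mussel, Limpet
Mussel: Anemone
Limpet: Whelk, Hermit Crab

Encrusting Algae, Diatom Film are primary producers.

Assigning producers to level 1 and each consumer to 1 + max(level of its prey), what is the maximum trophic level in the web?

3

Producers (level 1): Encrusting Algae, Diatom Film.
Encrusting Algae → Limpet → Hermit Crab gives Hermit Crab level 3.
No species has a prey at level 3, so no species reaches level 4.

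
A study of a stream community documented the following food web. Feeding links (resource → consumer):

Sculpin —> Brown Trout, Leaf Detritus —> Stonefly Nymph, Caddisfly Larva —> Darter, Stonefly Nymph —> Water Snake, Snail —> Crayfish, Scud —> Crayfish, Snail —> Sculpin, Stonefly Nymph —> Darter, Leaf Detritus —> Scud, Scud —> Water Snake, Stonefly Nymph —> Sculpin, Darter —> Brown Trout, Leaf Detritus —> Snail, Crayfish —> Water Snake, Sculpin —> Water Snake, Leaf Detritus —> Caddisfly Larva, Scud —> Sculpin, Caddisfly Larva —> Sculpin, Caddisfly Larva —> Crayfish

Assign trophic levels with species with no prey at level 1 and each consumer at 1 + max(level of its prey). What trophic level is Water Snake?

Trophic level 4

Leaf Detritus has no prey (basal) → level 1.
Stonefly Nymph eats Leaf Detritus → level 2.
Sculpin eats Stonefly Nymph (level 2); other prey at levels: Snail 2, Scud 2, Caddisfly Larva 2 → level 3.
Water Snake eats Sculpin (level 3); other prey at levels: Stonefly Nymph 2, Scud 2, Crayfish 3 → level 4.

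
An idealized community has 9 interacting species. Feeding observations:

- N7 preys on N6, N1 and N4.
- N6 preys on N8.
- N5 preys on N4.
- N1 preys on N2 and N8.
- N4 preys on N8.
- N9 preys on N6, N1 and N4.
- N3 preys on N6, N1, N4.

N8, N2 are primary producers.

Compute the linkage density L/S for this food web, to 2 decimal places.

L/S = 1.56

There are L = 14 links among S = 9 species.
L/S = 14/9 = 1.5556 ≈ 1.56.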